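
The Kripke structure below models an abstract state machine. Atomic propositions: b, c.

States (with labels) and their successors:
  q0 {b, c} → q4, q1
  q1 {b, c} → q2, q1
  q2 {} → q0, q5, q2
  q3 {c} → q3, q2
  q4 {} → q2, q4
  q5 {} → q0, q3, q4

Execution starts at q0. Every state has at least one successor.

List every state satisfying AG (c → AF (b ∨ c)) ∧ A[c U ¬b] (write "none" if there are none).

States satisfying c → AF (b ∨ c): {q0, q1, q2, q3, q4, q5}.
States satisfying AG (c → AF (b ∨ c)): {q0, q1, q2, q3, q4, q5}.
States satisfying c: {q0, q1, q3}.
States satisfying ¬b: {q2, q3, q4, q5}.
States satisfying A[c U ¬b]: {q2, q3, q4, q5}.
States satisfying AG (c → AF (b ∨ c)) ∧ A[c U ¬b]: {q2, q3, q4, q5}.

{q2, q3, q4, q5}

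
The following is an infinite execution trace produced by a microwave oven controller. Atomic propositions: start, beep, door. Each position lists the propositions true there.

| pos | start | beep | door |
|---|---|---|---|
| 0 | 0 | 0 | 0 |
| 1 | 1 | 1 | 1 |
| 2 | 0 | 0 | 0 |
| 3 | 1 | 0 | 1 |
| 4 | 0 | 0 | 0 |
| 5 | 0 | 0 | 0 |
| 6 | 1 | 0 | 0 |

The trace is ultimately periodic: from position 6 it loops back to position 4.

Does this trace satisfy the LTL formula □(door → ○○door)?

No

door → ○○door must hold at every position from 0 onward. It fails at position 3, so □(door → ○○door) is false.
Positions where door holds: 1, 3.
Check ○○door at each: 1→ok, 3→fails.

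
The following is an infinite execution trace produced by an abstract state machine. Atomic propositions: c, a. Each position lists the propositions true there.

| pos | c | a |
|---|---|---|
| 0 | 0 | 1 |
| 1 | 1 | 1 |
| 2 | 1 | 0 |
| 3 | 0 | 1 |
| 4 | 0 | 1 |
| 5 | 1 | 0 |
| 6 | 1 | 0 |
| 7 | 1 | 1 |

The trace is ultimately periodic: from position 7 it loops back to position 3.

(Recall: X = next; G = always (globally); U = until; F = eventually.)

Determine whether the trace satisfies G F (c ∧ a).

F (c ∧ a) holds at every position 0..7, and those are all positions ever visited, so G F (c ∧ a) holds.

Yes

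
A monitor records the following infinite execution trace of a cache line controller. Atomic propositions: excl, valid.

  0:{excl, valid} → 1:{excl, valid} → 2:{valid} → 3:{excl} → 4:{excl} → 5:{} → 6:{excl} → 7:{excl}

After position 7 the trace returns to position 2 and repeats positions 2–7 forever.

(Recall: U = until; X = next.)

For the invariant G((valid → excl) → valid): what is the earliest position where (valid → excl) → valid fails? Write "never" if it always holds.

3

Check (valid → excl) → valid at each position in order: 0 ✓, 1 ✓, 2 ✓.
At position 3 the labels are {excl}, so (valid → excl) → valid is false there. This is the first violation.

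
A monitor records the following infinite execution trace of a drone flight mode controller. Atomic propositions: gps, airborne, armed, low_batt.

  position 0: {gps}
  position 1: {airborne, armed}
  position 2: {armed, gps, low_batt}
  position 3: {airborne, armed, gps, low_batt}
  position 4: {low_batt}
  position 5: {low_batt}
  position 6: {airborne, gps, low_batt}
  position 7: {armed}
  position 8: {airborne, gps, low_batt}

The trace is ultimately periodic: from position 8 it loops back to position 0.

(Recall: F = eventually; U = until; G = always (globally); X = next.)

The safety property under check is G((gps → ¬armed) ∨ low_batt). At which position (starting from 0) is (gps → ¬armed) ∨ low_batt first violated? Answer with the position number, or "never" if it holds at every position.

never

(gps → ¬armed) ∨ low_batt holds at every position 0..8, and those are all the positions the trace ever visits, so the invariant G((gps → ¬armed) ∨ low_batt) is never violated.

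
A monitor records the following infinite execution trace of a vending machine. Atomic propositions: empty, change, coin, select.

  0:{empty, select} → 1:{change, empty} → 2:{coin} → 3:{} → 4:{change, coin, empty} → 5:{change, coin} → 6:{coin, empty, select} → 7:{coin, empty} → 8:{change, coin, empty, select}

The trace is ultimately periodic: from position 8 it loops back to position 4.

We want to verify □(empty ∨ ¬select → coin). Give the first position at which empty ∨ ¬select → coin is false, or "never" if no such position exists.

0

At position 0 the labels are {empty, select}, so empty ∨ ¬select → coin is false there. This is the first violation.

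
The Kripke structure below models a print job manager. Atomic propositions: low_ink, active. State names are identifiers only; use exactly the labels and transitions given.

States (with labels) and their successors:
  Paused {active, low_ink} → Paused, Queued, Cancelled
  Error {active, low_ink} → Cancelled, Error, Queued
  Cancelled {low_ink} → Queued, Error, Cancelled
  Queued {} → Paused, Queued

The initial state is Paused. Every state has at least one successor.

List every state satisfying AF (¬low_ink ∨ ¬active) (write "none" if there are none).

States satisfying ¬low_ink ∨ ¬active: {Cancelled, Queued}.
States satisfying AF (¬low_ink ∨ ¬active): {Cancelled, Queued}.

{Cancelled, Queued}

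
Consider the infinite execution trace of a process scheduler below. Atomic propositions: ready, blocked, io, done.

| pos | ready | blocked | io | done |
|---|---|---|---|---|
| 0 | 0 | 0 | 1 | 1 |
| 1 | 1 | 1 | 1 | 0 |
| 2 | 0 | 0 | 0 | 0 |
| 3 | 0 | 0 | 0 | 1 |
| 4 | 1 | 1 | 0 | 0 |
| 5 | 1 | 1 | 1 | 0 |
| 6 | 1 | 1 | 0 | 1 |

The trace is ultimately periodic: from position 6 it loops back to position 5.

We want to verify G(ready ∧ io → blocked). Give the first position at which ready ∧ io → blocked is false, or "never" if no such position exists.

never

ready ∧ io → blocked holds at every position 0..6, and those are all the positions the trace ever visits, so the invariant G(ready ∧ io → blocked) is never violated.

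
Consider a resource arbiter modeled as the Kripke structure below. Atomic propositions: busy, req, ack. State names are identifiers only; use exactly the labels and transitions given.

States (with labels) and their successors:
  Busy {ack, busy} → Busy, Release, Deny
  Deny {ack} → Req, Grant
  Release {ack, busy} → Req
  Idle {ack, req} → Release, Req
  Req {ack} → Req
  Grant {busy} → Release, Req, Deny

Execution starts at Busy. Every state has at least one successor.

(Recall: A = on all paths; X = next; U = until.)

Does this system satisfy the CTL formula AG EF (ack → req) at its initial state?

States satisfying EF (ack → req): {Busy, Deny, Idle, Grant}.
States satisfying AG EF (ack → req): ∅.
Release is reachable from Busy and violates EF (ack → req), so AG fails at Busy.
Busy ∉ Sat(AG EF (ack → req)).

No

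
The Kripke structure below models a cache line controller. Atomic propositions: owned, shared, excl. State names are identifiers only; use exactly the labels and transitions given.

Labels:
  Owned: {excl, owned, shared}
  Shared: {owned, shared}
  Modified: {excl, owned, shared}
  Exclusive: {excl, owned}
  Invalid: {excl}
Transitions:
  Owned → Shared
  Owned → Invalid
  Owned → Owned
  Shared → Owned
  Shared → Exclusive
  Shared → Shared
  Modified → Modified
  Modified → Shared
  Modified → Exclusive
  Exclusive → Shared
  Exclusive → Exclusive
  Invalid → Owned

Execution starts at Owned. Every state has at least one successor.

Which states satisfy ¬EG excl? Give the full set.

{Shared}

States satisfying excl: {Owned, Modified, Exclusive, Invalid}.
States satisfying EG excl: {Owned, Modified, Exclusive, Invalid}.
States satisfying ¬EG excl: {Shared}.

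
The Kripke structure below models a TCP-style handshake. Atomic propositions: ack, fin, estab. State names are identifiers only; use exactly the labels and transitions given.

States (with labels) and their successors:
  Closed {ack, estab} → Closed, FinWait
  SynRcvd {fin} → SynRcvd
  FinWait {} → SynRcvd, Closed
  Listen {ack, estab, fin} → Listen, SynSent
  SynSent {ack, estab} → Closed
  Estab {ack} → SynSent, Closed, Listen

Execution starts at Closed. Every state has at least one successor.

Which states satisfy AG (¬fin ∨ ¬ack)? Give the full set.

{Closed, SynRcvd, FinWait, SynSent}

States satisfying ¬fin ∨ ¬ack: {Closed, SynRcvd, FinWait, SynSent, Estab}.
States satisfying AG (¬fin ∨ ¬ack): {Closed, SynRcvd, FinWait, SynSent}.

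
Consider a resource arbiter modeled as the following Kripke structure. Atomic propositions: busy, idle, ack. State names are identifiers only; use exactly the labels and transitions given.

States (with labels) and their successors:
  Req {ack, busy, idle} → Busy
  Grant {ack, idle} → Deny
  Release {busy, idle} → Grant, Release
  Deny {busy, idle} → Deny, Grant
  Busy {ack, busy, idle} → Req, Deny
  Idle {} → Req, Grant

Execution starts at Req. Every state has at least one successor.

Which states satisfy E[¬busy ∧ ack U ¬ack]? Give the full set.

{Grant, Release, Deny, Idle}

States satisfying ¬busy ∧ ack: {Grant}.
States satisfying ¬ack: {Release, Deny, Idle}.
States satisfying E[¬busy ∧ ack U ¬ack]: {Grant, Release, Deny, Idle}.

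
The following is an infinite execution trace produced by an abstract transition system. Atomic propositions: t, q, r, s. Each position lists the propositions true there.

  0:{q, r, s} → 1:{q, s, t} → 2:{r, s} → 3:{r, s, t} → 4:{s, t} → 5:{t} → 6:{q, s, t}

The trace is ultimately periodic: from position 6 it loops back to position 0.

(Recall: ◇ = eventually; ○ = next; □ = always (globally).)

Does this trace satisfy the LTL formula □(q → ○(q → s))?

q → ○(q → s) holds at every position 0..6, and those are all positions ever visited, so □(q → ○(q → s)) holds.
Positions where q holds: 0, 1, 6.
Check ○(q → s) at each: 0→ok, 1→ok, 6→ok.

Satisfied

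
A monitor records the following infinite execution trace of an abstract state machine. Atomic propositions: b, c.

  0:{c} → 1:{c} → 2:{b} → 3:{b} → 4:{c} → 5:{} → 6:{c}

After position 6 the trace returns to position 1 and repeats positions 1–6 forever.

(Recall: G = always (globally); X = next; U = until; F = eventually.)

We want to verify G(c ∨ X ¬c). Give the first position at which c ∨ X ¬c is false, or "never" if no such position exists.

3

Check c ∨ X ¬c at each position in order: 0 ✓, 1 ✓, 2 ✓.
At position 3 the labels are {b} and the next position 4 has {c}, so c ∨ X ¬c is false there. This is the first violation.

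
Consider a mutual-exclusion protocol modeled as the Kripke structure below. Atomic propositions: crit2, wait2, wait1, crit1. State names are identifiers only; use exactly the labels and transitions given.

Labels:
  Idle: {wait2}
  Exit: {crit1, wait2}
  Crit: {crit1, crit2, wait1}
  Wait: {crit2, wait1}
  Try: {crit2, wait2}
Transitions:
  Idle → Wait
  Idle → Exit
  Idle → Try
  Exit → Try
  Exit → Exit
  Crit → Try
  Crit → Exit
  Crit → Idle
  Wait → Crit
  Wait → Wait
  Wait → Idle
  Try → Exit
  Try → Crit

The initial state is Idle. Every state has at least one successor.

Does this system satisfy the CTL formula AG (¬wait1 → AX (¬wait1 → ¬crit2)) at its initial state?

States satisfying ¬wait1 → AX (¬wait1 → ¬crit2): {Crit, Wait, Try}.
States satisfying AG (¬wait1 → AX (¬wait1 → ¬crit2)): ∅.
Exit is reachable from Idle and violates ¬wait1 → AX (¬wait1 → ¬crit2), so AG fails at Idle.
Idle ∉ Sat(AG (¬wait1 → AX (¬wait1 → ¬crit2))).

Does not hold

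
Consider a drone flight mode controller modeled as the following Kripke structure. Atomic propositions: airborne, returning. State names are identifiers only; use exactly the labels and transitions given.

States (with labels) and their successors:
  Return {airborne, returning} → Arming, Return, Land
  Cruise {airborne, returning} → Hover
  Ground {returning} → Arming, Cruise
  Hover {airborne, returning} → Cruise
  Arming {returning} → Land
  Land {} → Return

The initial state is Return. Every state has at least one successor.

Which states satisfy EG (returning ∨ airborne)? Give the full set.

{Return, Cruise, Ground, Hover}

States satisfying returning ∨ airborne: {Return, Cruise, Ground, Hover, Arming}.
States satisfying EG (returning ∨ airborne): {Return, Cruise, Ground, Hover}.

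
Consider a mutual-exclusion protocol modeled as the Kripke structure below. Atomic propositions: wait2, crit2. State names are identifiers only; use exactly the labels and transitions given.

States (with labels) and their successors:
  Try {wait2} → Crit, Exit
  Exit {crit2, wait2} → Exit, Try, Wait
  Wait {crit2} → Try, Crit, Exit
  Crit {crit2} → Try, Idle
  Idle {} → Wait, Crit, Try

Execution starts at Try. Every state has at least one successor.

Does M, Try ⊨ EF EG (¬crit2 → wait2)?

Satisfied

States satisfying EG (¬crit2 → wait2): {Try, Exit, Wait, Crit}.
States satisfying EF EG (¬crit2 → wait2): {Try, Exit, Wait, Crit, Idle}.
Some path from Try reaches a state where EG (¬crit2 → wait2) holds.
Try ∈ Sat(EF EG (¬crit2 → wait2)).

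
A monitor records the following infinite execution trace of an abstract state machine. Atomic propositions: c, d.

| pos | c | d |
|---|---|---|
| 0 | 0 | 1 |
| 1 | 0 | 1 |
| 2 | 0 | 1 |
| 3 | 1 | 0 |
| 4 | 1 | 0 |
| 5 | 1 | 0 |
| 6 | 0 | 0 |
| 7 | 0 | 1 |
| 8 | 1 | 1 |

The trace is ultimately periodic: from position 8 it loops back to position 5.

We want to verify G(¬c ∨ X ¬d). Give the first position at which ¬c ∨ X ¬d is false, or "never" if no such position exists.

¬c ∨ X ¬d holds at every position 0..8, and those are all the positions the trace ever visits, so the invariant G(¬c ∨ X ¬d) is never violated.

never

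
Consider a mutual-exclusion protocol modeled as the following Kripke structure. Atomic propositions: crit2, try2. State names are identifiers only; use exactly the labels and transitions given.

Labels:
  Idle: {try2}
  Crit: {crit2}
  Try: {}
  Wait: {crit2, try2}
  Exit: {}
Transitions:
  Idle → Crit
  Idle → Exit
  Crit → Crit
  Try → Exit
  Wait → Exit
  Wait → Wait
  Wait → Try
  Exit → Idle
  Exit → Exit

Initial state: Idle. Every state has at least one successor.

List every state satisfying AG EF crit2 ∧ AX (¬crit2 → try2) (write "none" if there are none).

{Crit}

States satisfying EF crit2: {Idle, Crit, Try, Wait, Exit}.
States satisfying AG EF crit2: {Idle, Crit, Try, Wait, Exit}.
States satisfying ¬crit2 → try2: {Idle, Crit, Wait}.
States satisfying AX (¬crit2 → try2): {Crit}.
States satisfying AG EF crit2 ∧ AX (¬crit2 → try2): {Crit}.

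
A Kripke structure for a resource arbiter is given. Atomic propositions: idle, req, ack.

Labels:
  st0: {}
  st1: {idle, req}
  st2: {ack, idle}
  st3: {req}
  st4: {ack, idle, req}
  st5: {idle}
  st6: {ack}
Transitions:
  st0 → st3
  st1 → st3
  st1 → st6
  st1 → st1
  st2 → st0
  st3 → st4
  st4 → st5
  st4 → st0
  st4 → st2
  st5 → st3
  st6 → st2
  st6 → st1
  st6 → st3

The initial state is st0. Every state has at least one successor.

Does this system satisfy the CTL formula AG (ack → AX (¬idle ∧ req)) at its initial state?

States satisfying ack → AX (¬idle ∧ req): {st0, st1, st3, st5}.
States satisfying AG (ack → AX (¬idle ∧ req)): ∅.
st2 is reachable from st0 and violates ack → AX (¬idle ∧ req), so AG fails at st0.
st0 ∉ Sat(AG (ack → AX (¬idle ∧ req))).

Violated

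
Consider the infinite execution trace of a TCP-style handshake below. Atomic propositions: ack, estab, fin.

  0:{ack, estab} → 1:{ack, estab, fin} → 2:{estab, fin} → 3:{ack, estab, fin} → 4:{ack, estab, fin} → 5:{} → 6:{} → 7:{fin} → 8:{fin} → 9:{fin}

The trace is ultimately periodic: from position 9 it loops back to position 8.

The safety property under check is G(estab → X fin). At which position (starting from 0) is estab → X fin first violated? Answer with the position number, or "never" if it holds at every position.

4

Check estab → X fin at each position in order: 0 ✓, 1 ✓, 2 ✓, 3 ✓.
At position 4 the labels are {ack, estab, fin} and the next position 5 has {}, so estab → X fin is false there. This is the first violation.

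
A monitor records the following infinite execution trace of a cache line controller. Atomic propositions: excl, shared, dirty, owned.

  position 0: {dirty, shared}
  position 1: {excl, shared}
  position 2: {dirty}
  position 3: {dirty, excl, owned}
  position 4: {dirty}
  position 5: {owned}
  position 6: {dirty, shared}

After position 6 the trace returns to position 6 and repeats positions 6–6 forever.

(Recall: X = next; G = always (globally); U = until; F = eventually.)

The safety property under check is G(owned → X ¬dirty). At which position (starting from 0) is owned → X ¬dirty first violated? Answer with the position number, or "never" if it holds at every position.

3

Check owned → X ¬dirty at each position in order: 0 ✓, 1 ✓, 2 ✓.
At position 3 the labels are {dirty, excl, owned} and the next position 4 has {dirty}, so owned → X ¬dirty is false there. This is the first violation.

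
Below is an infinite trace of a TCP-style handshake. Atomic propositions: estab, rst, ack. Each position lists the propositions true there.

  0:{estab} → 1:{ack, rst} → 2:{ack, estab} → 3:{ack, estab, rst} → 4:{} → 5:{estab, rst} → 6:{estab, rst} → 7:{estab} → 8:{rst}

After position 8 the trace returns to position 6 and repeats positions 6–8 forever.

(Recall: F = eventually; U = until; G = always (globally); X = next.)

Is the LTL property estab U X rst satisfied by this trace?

Walking from position 0: X rst first holds at position 0, and estab holds at every earlier position along the way, so estab U X rst holds.

Yes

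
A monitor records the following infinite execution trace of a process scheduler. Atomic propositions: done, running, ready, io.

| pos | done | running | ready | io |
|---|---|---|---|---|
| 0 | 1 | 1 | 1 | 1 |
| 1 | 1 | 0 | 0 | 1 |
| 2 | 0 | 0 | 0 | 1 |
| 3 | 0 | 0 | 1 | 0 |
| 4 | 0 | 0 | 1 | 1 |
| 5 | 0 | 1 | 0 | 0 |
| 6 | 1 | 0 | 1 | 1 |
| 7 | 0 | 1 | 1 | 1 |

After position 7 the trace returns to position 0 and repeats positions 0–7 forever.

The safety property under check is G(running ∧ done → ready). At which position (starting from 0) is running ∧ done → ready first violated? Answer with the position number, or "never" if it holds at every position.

running ∧ done → ready holds at every position 0..7, and those are all the positions the trace ever visits, so the invariant G(running ∧ done → ready) is never violated.

never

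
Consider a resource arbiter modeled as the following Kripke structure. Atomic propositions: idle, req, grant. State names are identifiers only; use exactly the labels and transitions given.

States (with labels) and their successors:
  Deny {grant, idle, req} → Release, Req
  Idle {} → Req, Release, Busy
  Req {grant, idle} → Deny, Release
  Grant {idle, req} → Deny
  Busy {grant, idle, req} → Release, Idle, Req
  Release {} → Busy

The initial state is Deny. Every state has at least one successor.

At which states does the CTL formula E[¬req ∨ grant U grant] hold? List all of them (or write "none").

States satisfying ¬req ∨ grant: {Deny, Idle, Req, Busy, Release}.
States satisfying grant: {Deny, Req, Busy}.
States satisfying E[¬req ∨ grant U grant]: {Deny, Idle, Req, Busy, Release}.

{Deny, Idle, Req, Busy, Release}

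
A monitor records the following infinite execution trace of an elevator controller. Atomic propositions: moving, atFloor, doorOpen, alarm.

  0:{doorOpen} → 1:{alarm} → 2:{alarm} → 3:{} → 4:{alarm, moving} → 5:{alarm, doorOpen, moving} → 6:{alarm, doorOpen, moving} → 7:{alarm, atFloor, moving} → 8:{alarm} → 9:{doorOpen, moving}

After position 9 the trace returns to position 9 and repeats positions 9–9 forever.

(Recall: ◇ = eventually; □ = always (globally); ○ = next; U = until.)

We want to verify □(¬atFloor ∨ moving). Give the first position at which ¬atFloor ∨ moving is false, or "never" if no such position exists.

¬atFloor ∨ moving holds at every position 0..9, and those are all the positions the trace ever visits, so the invariant □(¬atFloor ∨ moving) is never violated.

never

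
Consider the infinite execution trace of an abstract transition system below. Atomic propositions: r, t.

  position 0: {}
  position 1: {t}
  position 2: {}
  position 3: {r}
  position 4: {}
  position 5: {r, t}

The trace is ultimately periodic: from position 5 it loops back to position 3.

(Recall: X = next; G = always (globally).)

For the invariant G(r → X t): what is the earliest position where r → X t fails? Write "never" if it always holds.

Check r → X t at each position in order: 0 ✓, 1 ✓, 2 ✓.
At position 3 the labels are {r} and the next position 4 has {}, so r → X t is false there. This is the first violation.

3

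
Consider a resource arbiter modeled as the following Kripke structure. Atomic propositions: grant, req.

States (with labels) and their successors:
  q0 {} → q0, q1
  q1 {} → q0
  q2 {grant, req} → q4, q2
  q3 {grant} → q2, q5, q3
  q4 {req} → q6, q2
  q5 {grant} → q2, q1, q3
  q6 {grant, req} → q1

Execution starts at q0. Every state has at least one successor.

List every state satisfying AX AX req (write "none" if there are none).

States satisfying AX req: {q2, q4}.
States satisfying AX AX req: {q2}.

{q2}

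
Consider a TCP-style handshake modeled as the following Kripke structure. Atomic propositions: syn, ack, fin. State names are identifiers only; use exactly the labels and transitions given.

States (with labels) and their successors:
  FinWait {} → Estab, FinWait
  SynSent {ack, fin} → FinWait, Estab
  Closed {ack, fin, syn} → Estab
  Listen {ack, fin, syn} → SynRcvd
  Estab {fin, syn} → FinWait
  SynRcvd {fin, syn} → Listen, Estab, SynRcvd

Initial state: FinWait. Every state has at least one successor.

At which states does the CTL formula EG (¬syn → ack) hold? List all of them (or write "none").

States satisfying ¬syn → ack: {SynSent, Closed, Listen, Estab, SynRcvd}.
States satisfying EG (¬syn → ack): {Listen, SynRcvd}.

{Listen, SynRcvd}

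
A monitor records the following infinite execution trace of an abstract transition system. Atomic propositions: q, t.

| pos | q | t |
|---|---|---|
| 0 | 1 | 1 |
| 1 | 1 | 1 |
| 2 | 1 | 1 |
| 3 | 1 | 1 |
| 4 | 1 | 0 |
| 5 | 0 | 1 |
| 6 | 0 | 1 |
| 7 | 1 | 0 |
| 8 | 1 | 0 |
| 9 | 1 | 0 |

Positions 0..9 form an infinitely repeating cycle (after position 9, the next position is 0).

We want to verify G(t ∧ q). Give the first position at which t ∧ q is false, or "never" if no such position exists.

4

Check t ∧ q at each position in order: 0 ✓, 1 ✓, 2 ✓, 3 ✓.
At position 4 the labels are {q}, so t ∧ q is false there. This is the first violation.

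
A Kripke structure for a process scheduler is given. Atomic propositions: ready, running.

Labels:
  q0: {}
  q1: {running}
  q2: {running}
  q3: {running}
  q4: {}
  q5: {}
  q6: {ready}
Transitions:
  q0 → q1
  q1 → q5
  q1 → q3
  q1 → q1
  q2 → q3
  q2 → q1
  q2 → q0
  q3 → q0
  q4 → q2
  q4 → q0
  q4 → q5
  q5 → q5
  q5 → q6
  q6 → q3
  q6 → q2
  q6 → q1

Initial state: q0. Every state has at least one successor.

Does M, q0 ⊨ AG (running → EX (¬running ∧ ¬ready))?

States satisfying running → EX (¬running ∧ ¬ready): {q0, q1, q2, q3, q4, q5, q6}.
States satisfying AG (running → EX (¬running ∧ ¬ready)): {q0, q1, q2, q3, q4, q5, q6}.
Every state reachable from q0 satisfies running → EX (¬running ∧ ¬ready).
q0 ∈ Sat(AG (running → EX (¬running ∧ ¬ready))).

Satisfied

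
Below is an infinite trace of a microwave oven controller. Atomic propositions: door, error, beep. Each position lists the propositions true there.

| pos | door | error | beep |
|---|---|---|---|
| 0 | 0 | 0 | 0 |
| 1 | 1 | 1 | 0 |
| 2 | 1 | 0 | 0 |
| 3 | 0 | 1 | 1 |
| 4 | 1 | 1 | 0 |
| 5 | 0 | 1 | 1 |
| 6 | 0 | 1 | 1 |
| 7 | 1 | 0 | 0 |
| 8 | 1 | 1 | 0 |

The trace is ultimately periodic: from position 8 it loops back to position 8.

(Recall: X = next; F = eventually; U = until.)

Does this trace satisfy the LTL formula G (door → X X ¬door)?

Does not hold

door → X X ¬door must hold at every position from 0 onward. It fails at position 2, so G (door → X X ¬door) is false.
Positions where door holds: 1, 2, 4, 7, 8.
Check X X ¬door at each: 1→ok, 2→fails, 4→ok, 7→fails, 8→fails.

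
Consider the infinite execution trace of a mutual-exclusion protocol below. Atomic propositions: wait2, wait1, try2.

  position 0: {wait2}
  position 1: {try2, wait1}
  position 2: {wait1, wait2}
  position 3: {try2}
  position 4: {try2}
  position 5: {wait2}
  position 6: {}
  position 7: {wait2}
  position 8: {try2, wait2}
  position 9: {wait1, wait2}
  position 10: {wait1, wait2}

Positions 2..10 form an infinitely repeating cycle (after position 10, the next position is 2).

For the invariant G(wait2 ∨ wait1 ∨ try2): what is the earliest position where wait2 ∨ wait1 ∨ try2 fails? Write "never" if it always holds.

6

Check wait2 ∨ wait1 ∨ try2 at each position in order: 0 ✓, 1 ✓, 2 ✓, 3 ✓, 4 ✓, 5 ✓.
At position 6 the labels are {}, so wait2 ∨ wait1 ∨ try2 is false there. This is the first violation.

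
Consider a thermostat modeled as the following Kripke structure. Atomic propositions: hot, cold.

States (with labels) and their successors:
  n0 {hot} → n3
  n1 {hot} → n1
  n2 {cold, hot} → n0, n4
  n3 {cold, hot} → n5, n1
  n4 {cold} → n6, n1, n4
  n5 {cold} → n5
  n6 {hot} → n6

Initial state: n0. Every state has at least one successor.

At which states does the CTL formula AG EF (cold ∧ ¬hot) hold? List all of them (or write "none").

{n5}

States satisfying EF (cold ∧ ¬hot): {n0, n2, n3, n4, n5}.
States satisfying AG EF (cold ∧ ¬hot): {n5}.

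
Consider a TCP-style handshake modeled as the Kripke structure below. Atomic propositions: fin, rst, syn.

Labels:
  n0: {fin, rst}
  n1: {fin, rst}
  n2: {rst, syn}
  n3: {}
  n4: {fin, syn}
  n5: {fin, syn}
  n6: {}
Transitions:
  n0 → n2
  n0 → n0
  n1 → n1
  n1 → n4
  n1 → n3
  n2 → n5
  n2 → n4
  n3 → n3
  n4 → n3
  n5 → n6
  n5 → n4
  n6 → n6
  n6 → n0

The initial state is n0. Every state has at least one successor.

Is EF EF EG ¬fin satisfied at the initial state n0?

States satisfying EF EG ¬fin: {n0, n1, n2, n3, n4, n5, n6}.
States satisfying EF EF EG ¬fin: {n0, n1, n2, n3, n4, n5, n6}.
Some path from n0 reaches a state where EF EG ¬fin holds.
n0 ∈ Sat(EF EF EG ¬fin).

Holds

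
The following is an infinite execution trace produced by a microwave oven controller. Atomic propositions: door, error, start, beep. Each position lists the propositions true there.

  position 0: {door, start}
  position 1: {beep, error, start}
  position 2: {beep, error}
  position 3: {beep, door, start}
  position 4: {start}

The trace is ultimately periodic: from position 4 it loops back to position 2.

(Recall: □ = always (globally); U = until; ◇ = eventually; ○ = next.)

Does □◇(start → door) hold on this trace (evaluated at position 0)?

◇(start → door) holds at every position 0..4, and those are all positions ever visited, so □◇(start → door) holds.

Holds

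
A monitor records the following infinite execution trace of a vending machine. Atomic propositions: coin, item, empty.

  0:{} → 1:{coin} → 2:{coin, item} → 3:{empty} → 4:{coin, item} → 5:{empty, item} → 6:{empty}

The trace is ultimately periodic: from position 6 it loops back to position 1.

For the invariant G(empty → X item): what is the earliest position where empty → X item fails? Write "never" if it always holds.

Check empty → X item at each position in order: 0 ✓, 1 ✓, 2 ✓, 3 ✓, 4 ✓.
At position 5 the labels are {empty, item} and the next position 6 has {empty}, so empty → X item is false there. This is the first violation.

5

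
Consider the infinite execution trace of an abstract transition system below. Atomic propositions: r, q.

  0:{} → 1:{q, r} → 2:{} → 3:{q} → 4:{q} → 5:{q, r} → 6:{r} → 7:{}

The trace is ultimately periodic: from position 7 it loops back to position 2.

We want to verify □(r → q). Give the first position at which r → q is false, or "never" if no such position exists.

6

Check r → q at each position in order: 0 ✓, 1 ✓, 2 ✓, 3 ✓, 4 ✓, 5 ✓.
At position 6 the labels are {r}, so r → q is false there. This is the first violation.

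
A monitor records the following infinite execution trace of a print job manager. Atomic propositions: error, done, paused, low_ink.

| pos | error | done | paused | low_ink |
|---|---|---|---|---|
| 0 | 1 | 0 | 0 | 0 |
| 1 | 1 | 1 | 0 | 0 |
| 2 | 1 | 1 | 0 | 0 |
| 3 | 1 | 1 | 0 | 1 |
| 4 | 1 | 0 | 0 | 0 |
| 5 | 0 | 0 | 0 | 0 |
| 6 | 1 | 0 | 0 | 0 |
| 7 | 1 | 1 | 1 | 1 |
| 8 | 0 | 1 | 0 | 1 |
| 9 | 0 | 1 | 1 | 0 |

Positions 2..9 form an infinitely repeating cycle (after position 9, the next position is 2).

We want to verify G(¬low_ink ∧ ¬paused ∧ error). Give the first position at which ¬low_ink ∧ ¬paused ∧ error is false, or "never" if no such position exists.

3

Check ¬low_ink ∧ ¬paused ∧ error at each position in order: 0 ✓, 1 ✓, 2 ✓.
At position 3 the labels are {done, error, low_ink}, so ¬low_ink ∧ ¬paused ∧ error is false there. This is the first violation.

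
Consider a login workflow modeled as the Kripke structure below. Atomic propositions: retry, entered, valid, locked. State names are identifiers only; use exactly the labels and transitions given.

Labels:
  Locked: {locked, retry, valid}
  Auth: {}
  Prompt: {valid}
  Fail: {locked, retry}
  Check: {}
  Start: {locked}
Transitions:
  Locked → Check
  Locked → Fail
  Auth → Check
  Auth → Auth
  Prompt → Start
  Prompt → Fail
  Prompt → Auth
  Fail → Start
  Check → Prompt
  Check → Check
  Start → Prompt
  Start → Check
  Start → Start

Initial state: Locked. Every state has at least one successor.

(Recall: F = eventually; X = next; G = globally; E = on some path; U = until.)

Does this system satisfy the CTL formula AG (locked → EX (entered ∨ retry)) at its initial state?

States satisfying locked → EX (entered ∨ retry): {Locked, Auth, Prompt, Check}.
States satisfying AG (locked → EX (entered ∨ retry)): ∅.
Fail is reachable from Locked and violates locked → EX (entered ∨ retry), so AG fails at Locked.
Locked ∉ Sat(AG (locked → EX (entered ∨ retry))).

Does not hold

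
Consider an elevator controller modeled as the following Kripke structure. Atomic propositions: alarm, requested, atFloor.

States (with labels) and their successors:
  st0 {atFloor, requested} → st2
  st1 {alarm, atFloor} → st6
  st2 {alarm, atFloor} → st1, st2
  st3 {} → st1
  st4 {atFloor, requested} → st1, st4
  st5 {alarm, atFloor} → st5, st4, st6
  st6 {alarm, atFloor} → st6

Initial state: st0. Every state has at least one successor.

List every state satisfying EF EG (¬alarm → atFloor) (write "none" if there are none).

States satisfying EG (¬alarm → atFloor): {st0, st1, st2, st4, st5, st6}.
States satisfying EF EG (¬alarm → atFloor): {st0, st1, st2, st3, st4, st5, st6}.

{st0, st1, st2, st3, st4, st5, st6}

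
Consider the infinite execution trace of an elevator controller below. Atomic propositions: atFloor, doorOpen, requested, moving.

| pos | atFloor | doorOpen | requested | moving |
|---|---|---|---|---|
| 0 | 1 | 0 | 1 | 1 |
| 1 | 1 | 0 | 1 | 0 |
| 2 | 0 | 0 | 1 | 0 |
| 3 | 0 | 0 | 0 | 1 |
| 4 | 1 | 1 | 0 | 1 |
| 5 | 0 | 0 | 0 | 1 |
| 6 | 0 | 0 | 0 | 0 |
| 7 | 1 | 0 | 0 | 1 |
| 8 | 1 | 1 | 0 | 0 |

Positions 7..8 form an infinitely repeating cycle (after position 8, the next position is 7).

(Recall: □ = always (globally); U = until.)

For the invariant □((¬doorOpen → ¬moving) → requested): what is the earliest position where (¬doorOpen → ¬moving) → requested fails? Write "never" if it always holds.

4

Check (¬doorOpen → ¬moving) → requested at each position in order: 0 ✓, 1 ✓, 2 ✓, 3 ✓.
At position 4 the labels are {atFloor, doorOpen, moving}, so (¬doorOpen → ¬moving) → requested is false there. This is the first violation.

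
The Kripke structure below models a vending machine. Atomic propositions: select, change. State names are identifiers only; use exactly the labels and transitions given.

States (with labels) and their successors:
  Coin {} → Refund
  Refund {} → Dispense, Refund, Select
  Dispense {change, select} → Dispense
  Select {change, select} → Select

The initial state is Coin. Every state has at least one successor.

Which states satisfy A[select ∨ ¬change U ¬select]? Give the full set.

States satisfying select ∨ ¬change: {Coin, Refund, Dispense, Select}.
States satisfying ¬select: {Coin, Refund}.
States satisfying A[select ∨ ¬change U ¬select]: {Coin, Refund}.

{Coin, Refund}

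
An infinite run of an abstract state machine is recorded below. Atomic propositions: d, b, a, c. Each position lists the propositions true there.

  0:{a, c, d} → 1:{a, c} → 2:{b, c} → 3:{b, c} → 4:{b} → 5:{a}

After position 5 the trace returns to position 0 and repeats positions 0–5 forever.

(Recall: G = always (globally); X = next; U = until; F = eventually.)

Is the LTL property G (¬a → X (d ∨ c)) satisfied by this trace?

¬a → X (d ∨ c) must hold at every position from 0 onward. It fails at position 3, so G (¬a → X (d ∨ c)) is false.
Positions where ¬a holds: 2, 3, 4.
Check X (d ∨ c) at each: 2→ok, 3→fails, 4→fails.

Does not hold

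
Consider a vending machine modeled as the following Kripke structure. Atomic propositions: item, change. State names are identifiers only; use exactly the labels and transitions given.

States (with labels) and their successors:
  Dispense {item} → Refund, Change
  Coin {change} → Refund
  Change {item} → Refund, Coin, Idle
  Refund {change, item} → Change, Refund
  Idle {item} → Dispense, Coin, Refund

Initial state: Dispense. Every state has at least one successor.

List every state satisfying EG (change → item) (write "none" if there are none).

{Dispense, Change, Refund, Idle}

States satisfying change → item: {Dispense, Change, Refund, Idle}.
States satisfying EG (change → item): {Dispense, Change, Refund, Idle}.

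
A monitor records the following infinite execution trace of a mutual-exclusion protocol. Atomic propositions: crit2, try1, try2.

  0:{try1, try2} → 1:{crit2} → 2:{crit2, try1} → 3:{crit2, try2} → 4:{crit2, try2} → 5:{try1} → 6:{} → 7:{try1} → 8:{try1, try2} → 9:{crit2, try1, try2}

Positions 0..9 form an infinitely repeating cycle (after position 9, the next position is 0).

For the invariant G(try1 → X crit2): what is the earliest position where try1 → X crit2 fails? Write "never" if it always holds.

5

Check try1 → X crit2 at each position in order: 0 ✓, 1 ✓, 2 ✓, 3 ✓, 4 ✓.
At position 5 the labels are {try1} and the next position 6 has {}, so try1 → X crit2 is false there. This is the first violation.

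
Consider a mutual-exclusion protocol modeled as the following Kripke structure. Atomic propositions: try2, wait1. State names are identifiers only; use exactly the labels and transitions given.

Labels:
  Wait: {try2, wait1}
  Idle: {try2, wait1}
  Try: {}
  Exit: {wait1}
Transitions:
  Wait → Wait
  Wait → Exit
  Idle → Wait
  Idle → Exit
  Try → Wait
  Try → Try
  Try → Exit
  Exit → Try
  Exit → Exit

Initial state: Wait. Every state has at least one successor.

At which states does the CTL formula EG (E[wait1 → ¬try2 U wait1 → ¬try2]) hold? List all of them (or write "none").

{Try, Exit}

States satisfying E[wait1 → ¬try2 U wait1 → ¬try2]: {Try, Exit}.
States satisfying EG (E[wait1 → ¬try2 U wait1 → ¬try2]): {Try, Exit}.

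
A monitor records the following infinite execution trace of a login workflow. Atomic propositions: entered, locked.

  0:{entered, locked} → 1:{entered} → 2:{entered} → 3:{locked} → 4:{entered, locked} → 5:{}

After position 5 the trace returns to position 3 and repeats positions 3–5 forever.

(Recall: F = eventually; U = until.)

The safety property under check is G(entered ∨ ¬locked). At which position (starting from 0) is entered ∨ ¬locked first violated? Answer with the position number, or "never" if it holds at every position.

3

Check entered ∨ ¬locked at each position in order: 0 ✓, 1 ✓, 2 ✓.
At position 3 the labels are {locked}, so entered ∨ ¬locked is false there. This is the first violation.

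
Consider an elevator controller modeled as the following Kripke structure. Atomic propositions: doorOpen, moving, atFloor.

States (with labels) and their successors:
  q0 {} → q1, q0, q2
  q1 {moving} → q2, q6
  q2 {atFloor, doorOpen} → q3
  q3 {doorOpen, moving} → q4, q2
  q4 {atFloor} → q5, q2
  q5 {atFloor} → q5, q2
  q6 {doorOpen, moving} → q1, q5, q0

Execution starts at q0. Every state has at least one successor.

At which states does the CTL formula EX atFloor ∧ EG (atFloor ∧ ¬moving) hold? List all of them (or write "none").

States satisfying atFloor: {q2, q4, q5}.
States satisfying EX atFloor: {q0, q1, q3, q4, q5, q6}.
States satisfying atFloor ∧ ¬moving: {q2, q4, q5}.
States satisfying EG (atFloor ∧ ¬moving): {q4, q5}.
States satisfying EX atFloor ∧ EG (atFloor ∧ ¬moving): {q4, q5}.

{q4, q5}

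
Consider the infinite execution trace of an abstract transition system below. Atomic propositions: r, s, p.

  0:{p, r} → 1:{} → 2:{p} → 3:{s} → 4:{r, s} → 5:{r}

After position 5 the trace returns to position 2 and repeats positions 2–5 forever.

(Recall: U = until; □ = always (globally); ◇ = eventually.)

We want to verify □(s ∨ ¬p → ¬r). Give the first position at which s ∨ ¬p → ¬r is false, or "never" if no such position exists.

4

Check s ∨ ¬p → ¬r at each position in order: 0 ✓, 1 ✓, 2 ✓, 3 ✓.
At position 4 the labels are {r, s}, so s ∨ ¬p → ¬r is false there. This is the first violation.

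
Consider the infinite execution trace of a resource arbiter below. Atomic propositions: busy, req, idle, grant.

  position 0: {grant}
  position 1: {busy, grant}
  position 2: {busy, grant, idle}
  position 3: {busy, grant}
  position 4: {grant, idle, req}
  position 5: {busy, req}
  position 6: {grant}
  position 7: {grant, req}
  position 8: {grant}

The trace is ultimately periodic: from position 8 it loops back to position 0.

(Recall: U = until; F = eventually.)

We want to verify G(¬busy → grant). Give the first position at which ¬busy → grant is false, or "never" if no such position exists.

never

¬busy → grant holds at every position 0..8, and those are all the positions the trace ever visits, so the invariant G(¬busy → grant) is never violated.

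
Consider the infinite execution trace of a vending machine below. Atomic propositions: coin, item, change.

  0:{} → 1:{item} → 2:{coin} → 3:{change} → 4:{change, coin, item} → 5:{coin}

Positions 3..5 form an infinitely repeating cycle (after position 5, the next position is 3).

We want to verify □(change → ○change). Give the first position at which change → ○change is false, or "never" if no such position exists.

Check change → ○change at each position in order: 0 ✓, 1 ✓, 2 ✓, 3 ✓.
At position 4 the labels are {change, coin, item} and the next position 5 has {coin}, so change → ○change is false there. This is the first violation.

4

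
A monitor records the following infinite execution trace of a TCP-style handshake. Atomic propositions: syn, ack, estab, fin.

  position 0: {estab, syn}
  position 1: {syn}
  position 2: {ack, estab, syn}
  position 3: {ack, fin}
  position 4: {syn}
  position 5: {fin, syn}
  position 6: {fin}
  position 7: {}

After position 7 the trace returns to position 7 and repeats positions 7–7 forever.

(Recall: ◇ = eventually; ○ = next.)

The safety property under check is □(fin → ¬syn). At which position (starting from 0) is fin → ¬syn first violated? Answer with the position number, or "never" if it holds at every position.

5

Check fin → ¬syn at each position in order: 0 ✓, 1 ✓, 2 ✓, 3 ✓, 4 ✓.
At position 5 the labels are {fin, syn}, so fin → ¬syn is false there. This is the first violation.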